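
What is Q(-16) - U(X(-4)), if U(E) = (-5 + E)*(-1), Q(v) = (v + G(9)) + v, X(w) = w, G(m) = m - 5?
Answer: -37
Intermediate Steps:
G(m) = -5 + m
Q(v) = 4 + 2*v (Q(v) = (v + (-5 + 9)) + v = (v + 4) + v = (4 + v) + v = 4 + 2*v)
U(E) = 5 - E
Q(-16) - U(X(-4)) = (4 + 2*(-16)) - (5 - 1*(-4)) = (4 - 32) - (5 + 4) = -28 - 1*9 = -28 - 9 = -37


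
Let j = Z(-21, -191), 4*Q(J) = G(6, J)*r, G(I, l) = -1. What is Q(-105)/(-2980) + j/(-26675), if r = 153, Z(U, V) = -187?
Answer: 114733/5781200 ≈ 0.019846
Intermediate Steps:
Q(J) = -153/4 (Q(J) = (-1*153)/4 = (¼)*(-153) = -153/4)
j = -187
Q(-105)/(-2980) + j/(-26675) = -153/4/(-2980) - 187/(-26675) = -153/4*(-1/2980) - 187*(-1/26675) = 153/11920 + 17/2425 = 114733/5781200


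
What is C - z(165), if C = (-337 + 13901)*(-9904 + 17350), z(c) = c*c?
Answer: 100970319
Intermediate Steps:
z(c) = c²
C = 100997544 (C = 13564*7446 = 100997544)
C - z(165) = 100997544 - 1*165² = 100997544 - 1*27225 = 100997544 - 27225 = 100970319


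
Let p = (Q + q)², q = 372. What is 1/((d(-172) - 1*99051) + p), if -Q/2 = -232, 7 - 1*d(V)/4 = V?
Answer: 1/600561 ≈ 1.6651e-6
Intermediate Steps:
d(V) = 28 - 4*V
Q = 464 (Q = -2*(-232) = 464)
p = 698896 (p = (464 + 372)² = 836² = 698896)
1/((d(-172) - 1*99051) + p) = 1/(((28 - 4*(-172)) - 1*99051) + 698896) = 1/(((28 + 688) - 99051) + 698896) = 1/((716 - 99051) + 698896) = 1/(-98335 + 698896) = 1/600561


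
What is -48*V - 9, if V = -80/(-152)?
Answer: -651/19 ≈ -34.263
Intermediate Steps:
V = 10/19 (V = -80*(-1/152) = 10/19 ≈ 0.52632)
-48*V - 9 = -48*10/19 - 9 = -480/19 - 9 = -651/19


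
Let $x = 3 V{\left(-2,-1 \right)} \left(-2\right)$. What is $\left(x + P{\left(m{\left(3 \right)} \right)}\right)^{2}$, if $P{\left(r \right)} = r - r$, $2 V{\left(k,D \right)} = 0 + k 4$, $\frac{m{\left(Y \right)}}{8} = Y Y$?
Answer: $576$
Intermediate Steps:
$m{\left(Y \right)} = 8 Y^{2}$ ($m{\left(Y \right)} = 8 Y Y = 8 Y^{2}$)
$V{\left(k,D \right)} = 2 k$ ($V{\left(k,D \right)} = \frac{0 + k 4}{2} = \frac{0 + 4 k}{2} = \frac{4 k}{2} = 2 k$)
$P{\left(r \right)} = 0$
$x = 24$ ($x = 3 \cdot 2 \left(-2\right) \left(-2\right) = 3 \left(-4\right) \left(-2\right) = \left(-12\right) \left(-2\right) = 24$)
$\left(x + P{\left(m{\left(3 \right)} \right)}\right)^{2} = \left(24 + 0\right)^{2} = 24^{2} = 576$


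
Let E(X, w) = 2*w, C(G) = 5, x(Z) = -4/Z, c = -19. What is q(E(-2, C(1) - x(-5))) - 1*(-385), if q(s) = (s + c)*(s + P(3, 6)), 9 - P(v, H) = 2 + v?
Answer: 6339/25 ≈ 253.56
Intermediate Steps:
P(v, H) = 7 - v (P(v, H) = 9 - (2 + v) = 9 + (-2 - v) = 7 - v)
q(s) = (-19 + s)*(4 + s) (q(s) = (s - 19)*(s + (7 - 1*3)) = (-19 + s)*(s + (7 - 3)) = (-19 + s)*(s + 4) = (-19 + s)*(4 + s))
q(E(-2, C(1) - x(-5))) - 1*(-385) = (-76 + (2*(5 - (-4)/(-5)))**2 - 30*(5 - (-4)/(-5))) - 1*(-385) = (-76 + (2*(5 - (-4)*(-1)/5))**2 - 30*(5 - (-4)*(-1)/5)) + 385 = (-76 + (2*(5 - 1*4/5))**2 - 30*(5 - 1*4/5)) + 385 = (-76 + (2*(5 - 4/5))**2 - 30*(5 - 4/5)) + 385 = (-76 + (2*(21/5))**2 - 30*21/5) + 385 = (-76 + (42/5)**2 - 15*42/5) + 385 = (-76 + 1764/25 - 126) + 385 = -3286/25 + 385 = 6339/25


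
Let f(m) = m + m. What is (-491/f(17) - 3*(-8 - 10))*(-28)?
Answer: -18830/17 ≈ -1107.6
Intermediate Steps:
f(m) = 2*m
(-491/f(17) - 3*(-8 - 10))*(-28) = (-491/(2*17) - 3*(-8 - 10))*(-28) = (-491/34 - 3*(-18))*(-28) = (-491*1/34 + 54)*(-28) = (-491/34 + 54)*(-28) = (1345/34)*(-28) = -18830/17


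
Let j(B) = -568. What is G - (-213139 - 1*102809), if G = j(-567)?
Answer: 315380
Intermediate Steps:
G = -568
G - (-213139 - 1*102809) = -568 - (-213139 - 1*102809) = -568 - (-213139 - 102809) = -568 - 1*(-315948) = -568 + 315948 = 315380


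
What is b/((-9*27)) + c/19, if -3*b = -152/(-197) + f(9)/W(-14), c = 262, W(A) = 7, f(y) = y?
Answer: 263440145/19100529 ≈ 13.792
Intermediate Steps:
b = -2837/4137 (b = -(-152/(-197) + 9/7)/3 = -(-152*(-1/197) + 9*(⅐))/3 = -(152/197 + 9/7)/3 = -⅓*2837/1379 = -2837/4137 ≈ -0.68576)
b/((-9*27)) + c/19 = -2837/(4137*((-9*27))) + 262/19 = -2837/4137/(-243) + 262*(1/19) = -2837/4137*(-1/243) + 262/19 = 2837/1005291 + 262/19 = 263440145/19100529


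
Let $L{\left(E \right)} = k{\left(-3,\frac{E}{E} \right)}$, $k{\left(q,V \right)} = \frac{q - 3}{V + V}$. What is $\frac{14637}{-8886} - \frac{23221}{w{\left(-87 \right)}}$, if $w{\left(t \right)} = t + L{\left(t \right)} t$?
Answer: $- \frac{17407387}{128847} \approx -135.1$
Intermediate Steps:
$k{\left(q,V \right)} = \frac{-3 + q}{2 V}$
$L{\left(E \right)} = -3$ ($L{\left(E \right)} = \frac{-3 - 3}{2 \frac{E}{E}} = \frac{1}{2} \cdot 1^{-1} \left(-6\right) = \frac{1}{2} \cdot 1 \left(-6\right) = -3$)
$w{\left(t \right)} = - 2 t$ ($w{\left(t \right)} = t - 3 t = - 2 t$)
$\frac{14637}{-8886} - \frac{23221}{w{\left(-87 \right)}} = \frac{14637}{-8886} - \frac{23221}{\left(-2\right) \left(-87\right)} = 14637 \left(- \frac{1}{8886}\right) - \frac{23221}{174} = - \frac{4879}{2962} - \frac{23221}{174} = - \frac{17407387}{128847}$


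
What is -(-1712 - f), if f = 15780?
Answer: 17492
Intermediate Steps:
-(-1712 - f) = -(-1712 - 1*15780) = -(-1712 - 15780) = -1*(-17492) = 17492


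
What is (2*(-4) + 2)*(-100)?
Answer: 600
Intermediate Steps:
(2*(-4) + 2)*(-100) = (-8 + 2)*(-100) = -6*(-100) = 600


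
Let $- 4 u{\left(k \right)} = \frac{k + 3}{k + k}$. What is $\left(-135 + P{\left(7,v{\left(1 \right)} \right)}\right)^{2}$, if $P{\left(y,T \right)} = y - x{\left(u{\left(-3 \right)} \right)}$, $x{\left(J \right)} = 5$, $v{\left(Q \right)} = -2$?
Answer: $17689$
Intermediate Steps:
$u{\left(k \right)} = - \frac{3 + k}{8 k}$ ($u{\left(k \right)} = - \frac{\left(k + 3\right) \frac{1}{k + k}}{4} = - \frac{\left(3 + k\right) \frac{1}{2 k}}{4} = - \frac{\frac{1}{2} \frac{1}{k} \left(3 + k\right)}{4} = - \frac{3 + k}{8 k}$)
$P{\left(y,T \right)} = -5 + y$ ($P{\left(y,T \right)} = y - 5 = -5 + y$)
$\left(-135 + P{\left(7,v{\left(1 \right)} \right)}\right)^{2} = \left(-135 + \left(-5 + 7\right)\right)^{2} = \left(-135 + 2\right)^{2} = \left(-133\right)^{2} = 17689$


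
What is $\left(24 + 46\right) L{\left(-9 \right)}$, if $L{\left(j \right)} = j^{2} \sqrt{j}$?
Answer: $17010 i \approx 17010.0 i$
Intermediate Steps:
$L{\left(j \right)} = j^{\frac{5}{2}}$
$\left(24 + 46\right) L{\left(-9 \right)} = \left(24 + 46\right) \left(-9\right)^{\frac{5}{2}} = 70 \cdot 243 i = 17010 i$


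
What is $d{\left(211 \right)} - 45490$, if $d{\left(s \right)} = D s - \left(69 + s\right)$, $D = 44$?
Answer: $-36486$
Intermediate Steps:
$d{\left(s \right)} = -69 + 43 s$ ($d{\left(s \right)} = 44 s - \left(69 + s\right) = -69 + 43 s$)
$d{\left(211 \right)} - 45490 = \left(-69 + 43 \cdot 211\right) - 45490 = \left(-69 + 9073\right) - 45490 = 9004 - 45490 = -36486$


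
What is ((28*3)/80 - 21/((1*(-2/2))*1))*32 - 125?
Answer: 2903/5 ≈ 580.60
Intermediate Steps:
((28*3)/80 - 21/((1*(-2/2))*1))*32 - 125 = (84*(1/80) - 21/((1*(-2*½))*1))*32 - 125 = (21/20 - 21/((1*(-1))*1))*32 - 125 = (21/20 - 21/((-1*1)))*32 - 125 = (21/20 - 21/(-1))*32 - 125 = (21/20 - 21*(-1))*32 - 125 = (21/20 + 21)*32 - 125 = (441/20)*32 - 125 = 3528/5 - 125 = 2903/5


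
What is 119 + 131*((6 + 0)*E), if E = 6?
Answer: 4835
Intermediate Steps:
119 + 131*((6 + 0)*E) = 119 + 131*((6 + 0)*6) = 119 + 131*(6*6) = 119 + 131*36 = 119 + 4716 = 4835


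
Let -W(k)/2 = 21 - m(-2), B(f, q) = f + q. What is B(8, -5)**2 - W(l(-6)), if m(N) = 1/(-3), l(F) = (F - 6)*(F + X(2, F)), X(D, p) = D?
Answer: 155/3 ≈ 51.667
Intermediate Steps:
l(F) = (-6 + F)*(2 + F) (l(F) = (F - 6)*(F + 2) = (-6 + F)*(2 + F))
m(N) = -1/3
W(k) = -128/3 (W(k) = -2*(21 - 1*(-1/3)) = -2*(21 + 1/3) = -2*64/3 = -128/3)
B(8, -5)**2 - W(l(-6)) = (8 - 5)**2 - 1*(-128/3) = 3**2 + 128/3 = 9 + 128/3 = 155/3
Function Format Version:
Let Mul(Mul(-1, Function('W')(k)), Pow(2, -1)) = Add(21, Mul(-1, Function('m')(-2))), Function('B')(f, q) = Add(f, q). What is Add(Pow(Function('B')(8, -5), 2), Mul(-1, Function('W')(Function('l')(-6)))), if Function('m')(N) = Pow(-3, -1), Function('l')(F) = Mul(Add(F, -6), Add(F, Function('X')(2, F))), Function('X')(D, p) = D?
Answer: Rational(155, 3) ≈ 51.667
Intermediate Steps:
Function('l')(F) = Mul(Add(-6, F), Add(2, F)) (Function('l')(F) = Mul(Add(F, -6), Add(F, 2)) = Mul(Add(-6, F), Add(2, F)))
Function('m')(N) = Rational(-1, 3)
Function('W')(k) = Rational(-128, 3) (Function('W')(k) = Mul(-2, Add(21, Mul(-1, Rational(-1, 3)))) = Mul(-2, Add(21, Rational(1, 3))) = Mul(-2, Rational(64, 3)) = Rational(-128, 3))
Add(Pow(Function('B')(8, -5), 2), Mul(-1, Function('W')(Function('l')(-6)))) = Add(Pow(Add(8, -5), 2), Mul(-1, Rational(-128, 3))) = Add(Pow(3, 2), Rational(128, 3)) = Add(9, Rational(128, 3)) = Rational(155, 3)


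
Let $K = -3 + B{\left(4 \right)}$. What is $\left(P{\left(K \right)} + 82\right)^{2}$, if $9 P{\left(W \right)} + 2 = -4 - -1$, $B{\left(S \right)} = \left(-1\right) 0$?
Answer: $\frac{537289}{81} \approx 6633.2$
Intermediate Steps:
$B{\left(S \right)} = 0$
$K = -3$ ($K = -3 + 0 = -3$)
$P{\left(W \right)} = - \frac{5}{9}$ ($P{\left(W \right)} = - \frac{2}{9} + \frac{-4 - -1}{9} = - \frac{2}{9} + \frac{-4 + 1}{9} = - \frac{2}{9} + \frac{1}{9} \left(-3\right) = - \frac{2}{9} - \frac{1}{3} = - \frac{5}{9}$)
$\left(P{\left(K \right)} + 82\right)^{2} = \left(- \frac{5}{9} + 82\right)^{2} = \left(\frac{733}{9}\right)^{2} = \frac{537289}{81}$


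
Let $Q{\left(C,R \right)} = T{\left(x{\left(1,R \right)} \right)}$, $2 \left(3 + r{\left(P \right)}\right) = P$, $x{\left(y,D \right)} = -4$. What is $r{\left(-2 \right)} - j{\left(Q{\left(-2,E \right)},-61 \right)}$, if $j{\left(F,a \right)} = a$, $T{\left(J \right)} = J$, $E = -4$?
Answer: $57$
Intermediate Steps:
$r{\left(P \right)} = -3 + \frac{P}{2}$
$Q{\left(C,R \right)} = -4$
$r{\left(-2 \right)} - j{\left(Q{\left(-2,E \right)},-61 \right)} = \left(-3 + \frac{1}{2} \left(-2\right)\right) - -61 = \left(-3 - 1\right) + 61 = -4 + 61 = 57$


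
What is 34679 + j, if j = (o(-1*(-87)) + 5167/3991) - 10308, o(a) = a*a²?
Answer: 2725355301/3991 ≈ 6.8288e+5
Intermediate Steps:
o(a) = a³
j = 2586951412/3991 (j = ((-1*(-87))³ + 5167/3991) - 10308 = (87³ + 5167*(1/3991)) - 10308 = (658503 + 5167/3991) - 10308 = 2628090640/3991 - 10308 = 2586951412/3991 ≈ 6.4820e+5)
34679 + j = 34679 + 2586951412/3991 = 2725355301/3991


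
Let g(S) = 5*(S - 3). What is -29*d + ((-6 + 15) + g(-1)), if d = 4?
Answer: -127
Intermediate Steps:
g(S) = -15 + 5*S (g(S) = 5*(-3 + S) = -15 + 5*S)
-29*d + ((-6 + 15) + g(-1)) = -29*4 + ((-6 + 15) + (-15 + 5*(-1))) = -116 + (9 + (-15 - 5)) = -116 + (9 - 20) = -116 - 11 = -127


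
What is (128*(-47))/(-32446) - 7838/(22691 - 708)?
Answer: -61031010/356630209 ≈ -0.17113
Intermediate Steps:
(128*(-47))/(-32446) - 7838/(22691 - 708) = -6016*(-1/32446) - 7838/21983 = 3008/16223 - 7838*1/21983 = 3008/16223 - 7838/21983 = -61031010/356630209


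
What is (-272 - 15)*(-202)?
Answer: 57974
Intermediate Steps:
(-272 - 15)*(-202) = -287*(-202) = 57974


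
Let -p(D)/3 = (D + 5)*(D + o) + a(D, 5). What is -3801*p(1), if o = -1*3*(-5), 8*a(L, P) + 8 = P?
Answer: 8723295/8 ≈ 1.0904e+6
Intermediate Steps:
a(L, P) = -1 + P/8
o = 15 (o = -3*(-5) = 15)
p(D) = 9/8 - 3*(5 + D)*(15 + D) (p(D) = -3*((D + 5)*(D + 15) + (-1 + (⅛)*5)) = -3*((5 + D)*(15 + D) + (-1 + 5/8)) = -3*((5 + D)*(15 + D) - 3/8) = -3*(-3/8 + (5 + D)*(15 + D)) = 9/8 - 3*(5 + D)*(15 + D))
-3801*p(1) = -3801*(-1791/8 - 60*1 - 3*1²) = -3801*(-1791/8 - 60 - 3*1) = -3801*(-1791/8 - 60 - 3) = -3801*(-2295/8) = 8723295/8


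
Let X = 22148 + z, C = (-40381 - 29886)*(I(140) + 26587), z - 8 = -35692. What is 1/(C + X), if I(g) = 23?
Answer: -1/1869818406 ≈ -5.3481e-10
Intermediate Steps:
z = -35684 (z = 8 - 35692 = -35684)
C = -1869804870 (C = (-40381 - 29886)*(23 + 26587) = -70267*26610 = -1869804870)
X = -13536 (X = 22148 - 35684 = -13536)
1/(C + X) = 1/(-1869804870 - 13536) = 1/(-1869818406) = -1/1869818406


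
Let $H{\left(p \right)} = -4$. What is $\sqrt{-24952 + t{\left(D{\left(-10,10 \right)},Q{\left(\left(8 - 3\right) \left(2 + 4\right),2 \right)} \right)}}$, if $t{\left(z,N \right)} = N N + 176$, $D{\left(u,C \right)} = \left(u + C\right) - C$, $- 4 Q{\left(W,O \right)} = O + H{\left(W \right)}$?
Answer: $\frac{i \sqrt{99103}}{2} \approx 157.4 i$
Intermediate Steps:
$Q{\left(W,O \right)} = 1 - \frac{O}{4}$ ($Q{\left(W,O \right)} = - \frac{O - 4}{4} = - \frac{-4 + O}{4} = 1 - \frac{O}{4}$)
$D{\left(u,C \right)} = u$ ($D{\left(u,C \right)} = \left(C + u\right) - C = u$)
$t{\left(z,N \right)} = 176 + N^{2}$ ($t{\left(z,N \right)} = N^{2} + 176 = 176 + N^{2}$)
$\sqrt{-24952 + t{\left(D{\left(-10,10 \right)},Q{\left(\left(8 - 3\right) \left(2 + 4\right),2 \right)} \right)}} = \sqrt{-24952 + \left(176 + \left(1 - \frac{1}{2}\right)^{2}\right)} = \sqrt{-24952 + \left(176 + \left(\frac{1}{2}\right)^{2}\right)} = \sqrt{-24952 + \left(176 + \frac{1}{4}\right)} = \sqrt{-24952 + \frac{705}{4}} = \sqrt{- \frac{99103}{4}} = \frac{i \sqrt{99103}}{2}$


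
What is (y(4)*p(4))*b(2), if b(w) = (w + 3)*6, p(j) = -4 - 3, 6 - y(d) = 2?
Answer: -840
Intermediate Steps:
y(d) = 4 (y(d) = 6 - 1*2 = 6 - 2 = 4)
p(j) = -7
b(w) = 18 + 6*w (b(w) = (3 + w)*6 = 18 + 6*w)
(y(4)*p(4))*b(2) = (4*(-7))*(18 + 6*2) = -28*(18 + 12) = -28*30 = -840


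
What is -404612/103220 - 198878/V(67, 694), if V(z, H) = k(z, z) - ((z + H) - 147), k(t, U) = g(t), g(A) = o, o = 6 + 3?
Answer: 15602613/48037 ≈ 324.80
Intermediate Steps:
o = 9
g(A) = 9
k(t, U) = 9
V(z, H) = 156 - H - z (V(z, H) = 9 - ((z + H) - 147) = 9 - ((H + z) - 147) = 9 - (-147 + H + z) = 9 + (147 - H - z) = 156 - H - z)
-404612/103220 - 198878/V(67, 694) = -404612/103220 - 198878/(156 - 1*694 - 1*67) = -404612*1/103220 - 198878/(156 - 694 - 67) = -7781/1985 - 198878/(-605) = -7781/1985 - 198878*(-1/605) = -7781/1985 + 198878/605 = 15602613/48037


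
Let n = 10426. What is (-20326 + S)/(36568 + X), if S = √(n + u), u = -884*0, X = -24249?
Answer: -20326/12319 + √10426/12319 ≈ -1.6417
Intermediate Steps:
u = 0
S = √10426 (S = √(10426 + 0) = √10426 ≈ 102.11)
(-20326 + S)/(36568 + X) = (-20326 + √10426)/(36568 - 24249) = (-20326 + √10426)/12319 = (-20326 + √10426)*(1/12319) = -20326/12319 + √10426/12319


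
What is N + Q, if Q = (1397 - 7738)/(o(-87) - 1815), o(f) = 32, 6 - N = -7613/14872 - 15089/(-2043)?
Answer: 145324394377/54173773368 ≈ 2.6826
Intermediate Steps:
N = -26549273/30383496 (N = 6 - (-7613/14872 - 15089/(-2043)) = 6 - (-7613*1/14872 - 15089*(-1/2043)) = 6 - (-7613/14872 + 15089/2043) = 6 - 1*208850249/30383496 = 6 - 208850249/30383496 = -26549273/30383496 ≈ -0.87381)
Q = 6341/1783 (Q = (1397 - 7738)/(32 - 1815) = -6341/(-1783) = -6341*(-1/1783) = 6341/1783 ≈ 3.5564)
N + Q = -26549273/30383496 + 6341/1783 = 145324394377/54173773368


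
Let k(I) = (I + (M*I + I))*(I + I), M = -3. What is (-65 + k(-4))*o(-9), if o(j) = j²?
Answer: -7857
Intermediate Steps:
k(I) = -2*I² (k(I) = (I + (-3*I + I))*(I + I) = (I - 2*I)*(2*I) = (-I)*(2*I) = -2*I²)
(-65 + k(-4))*o(-9) = (-65 - 2*(-4)²)*(-9)² = (-65 - 2*16)*81 = (-65 - 32)*81 = -97*81 = -7857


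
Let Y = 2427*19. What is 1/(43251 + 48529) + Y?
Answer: 4232251141/91780 ≈ 46113.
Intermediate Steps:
Y = 46113
1/(43251 + 48529) + Y = 1/(43251 + 48529) + 46113 = 1/91780 + 46113 = 4232251141/91780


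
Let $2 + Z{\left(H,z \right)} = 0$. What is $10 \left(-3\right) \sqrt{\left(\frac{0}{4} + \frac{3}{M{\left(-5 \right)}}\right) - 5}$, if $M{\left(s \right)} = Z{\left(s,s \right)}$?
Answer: $- 15 i \sqrt{26} \approx - 76.485 i$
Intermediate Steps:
$Z{\left(H,z \right)} = -2$ ($Z{\left(H,z \right)} = -2 + 0 = -2$)
$M{\left(s \right)} = -2$
$10 \left(-3\right) \sqrt{\left(\frac{0}{4} + \frac{3}{M{\left(-5 \right)}}\right) - 5} = 10 \left(-3\right) \sqrt{\left(\frac{0}{4} + \frac{3}{-2}\right) - 5} = - 30 \sqrt{\left(0 \cdot \frac{1}{4} + 3 \left(- \frac{1}{2}\right)\right) - 5} = - 30 \sqrt{\left(0 - \frac{3}{2}\right) - 5} = - 30 \sqrt{- \frac{3}{2} - 5} = - 30 \sqrt{- \frac{13}{2}} = - 30 \frac{i \sqrt{26}}{2} = - 15 i \sqrt{26}$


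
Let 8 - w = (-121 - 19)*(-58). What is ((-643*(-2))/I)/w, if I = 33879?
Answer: -643/137413224 ≈ -4.6793e-6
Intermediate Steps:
w = -8112 (w = 8 - (-121 - 19)*(-58) = 8 - (-140)*(-58) = 8 - 1*8120 = 8 - 8120 = -8112)
((-643*(-2))/I)/w = (-643*(-2)/33879)/(-8112) = (1286*(1/33879))*(-1/8112) = (1286/33879)*(-1/8112) = -643/137413224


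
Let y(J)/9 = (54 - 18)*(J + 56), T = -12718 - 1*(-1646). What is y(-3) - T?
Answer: 28244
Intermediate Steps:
T = -11072 (T = -12718 + 1646 = -11072)
y(J) = 18144 + 324*J (y(J) = 9*((54 - 18)*(J + 56)) = 9*(36*(56 + J)) = 9*(2016 + 36*J) = 18144 + 324*J)
y(-3) - T = (18144 + 324*(-3)) - 1*(-11072) = (18144 - 972) + 11072 = 17172 + 11072 = 28244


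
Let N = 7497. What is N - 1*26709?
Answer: -19212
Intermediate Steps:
N - 1*26709 = 7497 - 1*26709 = 7497 - 26709 = -19212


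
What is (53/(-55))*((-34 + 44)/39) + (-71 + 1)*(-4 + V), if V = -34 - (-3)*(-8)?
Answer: 1861754/429 ≈ 4339.8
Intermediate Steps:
V = -58 (V = -34 - 1*24 = -34 - 24 = -58)
(53/(-55))*((-34 + 44)/39) + (-71 + 1)*(-4 + V) = (53/(-55))*((-34 + 44)/39) + (-71 + 1)*(-4 - 58) = (53*(-1/55))*(10*(1/39)) - 70*(-62) = -53/55*10/39 + 4340 = -106/429 + 4340 = 1861754/429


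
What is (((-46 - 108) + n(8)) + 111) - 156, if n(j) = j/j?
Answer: -198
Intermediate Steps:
n(j) = 1
(((-46 - 108) + n(8)) + 111) - 156 = (((-46 - 108) + 1) + 111) - 156 = ((-154 + 1) + 111) - 156 = (-153 + 111) - 156 = -42 - 156 = -198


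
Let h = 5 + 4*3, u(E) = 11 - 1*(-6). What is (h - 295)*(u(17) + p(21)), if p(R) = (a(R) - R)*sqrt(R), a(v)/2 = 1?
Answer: -4726 + 5282*sqrt(21) ≈ 19479.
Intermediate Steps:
a(v) = 2 (a(v) = 2*1 = 2)
p(R) = sqrt(R)*(2 - R) (p(R) = (2 - R)*sqrt(R) = sqrt(R)*(2 - R))
u(E) = 17 (u(E) = 11 + 6 = 17)
h = 17 (h = 5 + 12 = 17)
(h - 295)*(u(17) + p(21)) = (17 - 295)*(17 + sqrt(21)*(2 - 1*21)) = -278*(17 + sqrt(21)*(2 - 21)) = -278*(17 + sqrt(21)*(-19)) = -278*(17 - 19*sqrt(21)) = -4726 + 5282*sqrt(21)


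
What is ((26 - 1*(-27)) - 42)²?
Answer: 121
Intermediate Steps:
((26 - 1*(-27)) - 42)² = ((26 + 27) - 42)² = (53 - 42)² = 11² = 121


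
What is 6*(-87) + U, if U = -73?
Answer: -595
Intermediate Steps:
6*(-87) + U = 6*(-87) - 73 = -522 - 73 = -595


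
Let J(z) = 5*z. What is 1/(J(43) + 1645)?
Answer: 1/1860 ≈ 0.00053763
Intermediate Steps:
1/(J(43) + 1645) = 1/(5*43 + 1645) = 1/(215 + 1645) = 1/1860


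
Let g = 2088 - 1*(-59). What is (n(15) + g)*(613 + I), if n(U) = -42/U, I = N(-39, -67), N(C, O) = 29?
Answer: 6882882/5 ≈ 1.3766e+6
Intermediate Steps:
g = 2147 (g = 2088 + 59 = 2147)
I = 29
(n(15) + g)*(613 + I) = (-42/15 + 2147)*(613 + 29) = (-42*1/15 + 2147)*642 = (-14/5 + 2147)*642 = (10721/5)*642 = 6882882/5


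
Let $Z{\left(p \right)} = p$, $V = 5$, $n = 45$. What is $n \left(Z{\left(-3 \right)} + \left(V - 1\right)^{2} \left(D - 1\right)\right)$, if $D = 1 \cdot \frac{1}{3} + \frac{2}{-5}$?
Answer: $-903$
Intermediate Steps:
$D = - \frac{1}{15}$ ($D = 1 \cdot \frac{1}{3} + 2 \left(- \frac{1}{5}\right) = \frac{1}{3} - \frac{2}{5} = - \frac{1}{15} \approx -0.066667$)
$n \left(Z{\left(-3 \right)} + \left(V - 1\right)^{2} \left(D - 1\right)\right) = 45 \left(-3 + \left(5 - 1\right)^{2} \left(- \frac{1}{15} - 1\right)\right) = 45 \left(-3 + 4^{2} \left(- \frac{16}{15}\right)\right) = 45 \left(-3 + 16 \left(- \frac{16}{15}\right)\right) = 45 \left(-3 - \frac{256}{15}\right) = 45 \left(- \frac{301}{15}\right) = -903$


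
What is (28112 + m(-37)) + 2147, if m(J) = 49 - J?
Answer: 30345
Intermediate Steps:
(28112 + m(-37)) + 2147 = (28112 + (49 - 1*(-37))) + 2147 = (28112 + (49 + 37)) + 2147 = (28112 + 86) + 2147 = 28198 + 2147 = 30345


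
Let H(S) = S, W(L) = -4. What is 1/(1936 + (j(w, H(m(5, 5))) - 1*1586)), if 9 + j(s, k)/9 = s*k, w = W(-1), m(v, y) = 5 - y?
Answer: 1/269 ≈ 0.0037175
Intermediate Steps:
w = -4
j(s, k) = -81 + 9*k*s (j(s, k) = -81 + 9*(s*k) = -81 + 9*(k*s) = -81 + 9*k*s)
1/(1936 + (j(w, H(m(5, 5))) - 1*1586)) = 1/(1936 + ((-81 + 9*(5 - 1*5)*(-4)) - 1*1586)) = 1/(1936 + ((-81 + 9*(5 - 5)*(-4)) - 1586)) = 1/(1936 + ((-81 + 9*0*(-4)) - 1586)) = 1/(1936 + ((-81 + 0) - 1586)) = 1/(1936 + (-81 - 1586)) = 1/(1936 - 1667) = 1/269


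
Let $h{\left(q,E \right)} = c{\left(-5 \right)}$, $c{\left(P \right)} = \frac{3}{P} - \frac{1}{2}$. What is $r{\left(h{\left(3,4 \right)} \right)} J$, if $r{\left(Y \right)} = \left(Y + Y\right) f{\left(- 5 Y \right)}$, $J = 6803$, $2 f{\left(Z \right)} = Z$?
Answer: $- \frac{823163}{20} \approx -41158.0$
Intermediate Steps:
$f{\left(Z \right)} = \frac{Z}{2}$
$c{\left(P \right)} = - \frac{1}{2} + \frac{3}{P}$ ($c{\left(P \right)} = \frac{3}{P} - \frac{1}{2} = - \frac{1}{2} + \frac{3}{P}$)
$h{\left(q,E \right)} = - \frac{11}{10}$ ($h{\left(q,E \right)} = \frac{6 - -5}{2 \left(-5\right)} = \frac{1}{2} \left(- \frac{1}{5}\right) \left(6 + 5\right) = \frac{1}{2} \left(- \frac{1}{5}\right) 11 = - \frac{11}{10}$)
$r{\left(Y \right)} = - 5 Y^{2}$ ($r{\left(Y \right)} = \left(Y + Y\right) \frac{\left(-5\right) Y}{2} = 2 Y \left(- \frac{5 Y}{2}\right) = - 5 Y^{2}$)
$r{\left(h{\left(3,4 \right)} \right)} J = - 5 \left(- \frac{11}{10}\right)^{2} \cdot 6803 = \left(-5\right) \frac{121}{100} \cdot 6803 = \left(- \frac{121}{20}\right) 6803 = - \frac{823163}{20}$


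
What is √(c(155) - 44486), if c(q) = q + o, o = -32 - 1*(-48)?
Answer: I*√44315 ≈ 210.51*I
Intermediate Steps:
o = 16 (o = -32 + 48 = 16)
c(q) = 16 + q (c(q) = q + 16 = 16 + q)
√(c(155) - 44486) = √((16 + 155) - 44486) = √(171 - 44486) = √(-44315) = I*√44315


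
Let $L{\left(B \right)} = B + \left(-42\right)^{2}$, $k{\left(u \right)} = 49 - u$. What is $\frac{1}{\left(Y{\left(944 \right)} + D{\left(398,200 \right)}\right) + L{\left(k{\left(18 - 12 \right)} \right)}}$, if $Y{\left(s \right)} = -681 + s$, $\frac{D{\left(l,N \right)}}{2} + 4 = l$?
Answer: $\frac{1}{2858} \approx 0.0003499$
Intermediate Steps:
$D{\left(l,N \right)} = -8 + 2 l$
$L{\left(B \right)} = 1764 + B$ ($L{\left(B \right)} = B + 1764 = 1764 + B$)
$\frac{1}{\left(Y{\left(944 \right)} + D{\left(398,200 \right)}\right) + L{\left(k{\left(18 - 12 \right)} \right)}} = \frac{1}{\left(\left(-681 + 944\right) + \left(-8 + 2 \cdot 398\right)\right) + \left(1764 + \left(49 - \left(18 - 12\right)\right)\right)} = \frac{1}{\left(263 + \left(-8 + 796\right)\right) + \left(1764 + \left(49 - 6\right)\right)} = \frac{1}{\left(263 + 788\right) + \left(1764 + \left(49 - 6\right)\right)} = \frac{1}{1051 + \left(1764 + 43\right)} = \frac{1}{1051 + 1807} = \frac{1}{2858}$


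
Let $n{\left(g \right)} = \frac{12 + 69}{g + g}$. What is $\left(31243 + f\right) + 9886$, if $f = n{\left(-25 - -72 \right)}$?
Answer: $\frac{3866207}{94} \approx 41130.0$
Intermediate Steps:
$n{\left(g \right)} = \frac{81}{2 g}$
$f = \frac{81}{94}$ ($f = \frac{81}{2 \left(-25 - -72\right)} = \frac{81}{2 \left(-25 + 72\right)} = \frac{81}{2 \cdot 47} = \frac{81}{2} \cdot \frac{1}{47} = \frac{81}{94} \approx 0.8617$)
$\left(31243 + f\right) + 9886 = \left(31243 + \frac{81}{94}\right) + 9886 = \frac{2936923}{94} + 9886 = \frac{3866207}{94}$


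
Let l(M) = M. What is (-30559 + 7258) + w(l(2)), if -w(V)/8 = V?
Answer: -23317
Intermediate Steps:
w(V) = -8*V
(-30559 + 7258) + w(l(2)) = (-30559 + 7258) - 8*2 = -23301 - 16 = -23317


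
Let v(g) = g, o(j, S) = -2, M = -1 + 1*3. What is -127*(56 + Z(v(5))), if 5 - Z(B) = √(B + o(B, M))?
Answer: -7747 + 127*√3 ≈ -7527.0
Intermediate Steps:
M = 2 (M = -1 + 3 = 2)
Z(B) = 5 - √(-2 + B) (Z(B) = 5 - √(B - 2) = 5 - √(-2 + B))
-127*(56 + Z(v(5))) = -127*(56 + (5 - √(-2 + 5))) = -127*(56 + (5 - √3)) = -127*(61 - √3) = -7747 + 127*√3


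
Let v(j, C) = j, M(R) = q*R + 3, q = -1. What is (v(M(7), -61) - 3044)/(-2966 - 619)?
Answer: 1016/1195 ≈ 0.85021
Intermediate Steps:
M(R) = 3 - R (M(R) = -R + 3 = 3 - R)
(v(M(7), -61) - 3044)/(-2966 - 619) = ((3 - 1*7) - 3044)/(-2966 - 619) = ((3 - 7) - 3044)/(-3585) = (-4 - 3044)*(-1/3585) = -3048*(-1/3585) = 1016/1195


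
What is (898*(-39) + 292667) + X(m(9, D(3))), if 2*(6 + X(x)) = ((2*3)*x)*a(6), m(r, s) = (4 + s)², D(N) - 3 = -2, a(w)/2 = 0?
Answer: 257639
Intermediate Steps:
a(w) = 0 (a(w) = 2*0 = 0)
D(N) = 1 (D(N) = 3 - 2 = 1)
X(x) = -6 (X(x) = -6 + (((2*3)*x)*0)/2 = -6 + ((6*x)*0)/2 = -6 + (½)*0 = -6 + 0 = -6)
(898*(-39) + 292667) + X(m(9, D(3))) = (898*(-39) + 292667) - 6 = (-35022 + 292667) - 6 = 257645 - 6 = 257639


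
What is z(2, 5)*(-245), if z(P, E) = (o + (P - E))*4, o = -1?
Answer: 3920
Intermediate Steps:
z(P, E) = -4 - 4*E + 4*P (z(P, E) = (-1 + (P - E))*4 = (-1 + P - E)*4 = -4 - 4*E + 4*P)
z(2, 5)*(-245) = (-4 - 4*5 + 4*2)*(-245) = (-4 - 20 + 8)*(-245) = -16*(-245) = 3920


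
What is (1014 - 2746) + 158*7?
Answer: -626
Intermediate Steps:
(1014 - 2746) + 158*7 = -1732 + 1106 = -626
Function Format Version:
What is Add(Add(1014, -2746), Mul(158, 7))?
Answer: -626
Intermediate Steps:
Add(Add(1014, -2746), Mul(158, 7)) = Add(-1732, 1106) = -626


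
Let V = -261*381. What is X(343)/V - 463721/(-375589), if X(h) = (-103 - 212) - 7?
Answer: 46233819619/37348945749 ≈ 1.2379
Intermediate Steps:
X(h) = -322 (X(h) = -315 - 7 = -322)
V = -99441
X(343)/V - 463721/(-375589) = -322/(-99441) - 463721/(-375589) = -322*(-1/99441) - 463721*(-1/375589) = 322/99441 + 463721/375589 = 46233819619/37348945749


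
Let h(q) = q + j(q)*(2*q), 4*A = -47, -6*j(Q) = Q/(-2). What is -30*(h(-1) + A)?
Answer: 755/2 ≈ 377.50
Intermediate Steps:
j(Q) = Q/12 (j(Q) = -Q/(6*(-2)) = -Q*(-1)/(6*2) = -(-1)*Q/12 = Q/12)
A = -47/4 (A = (1/4)*(-47) = -47/4 ≈ -11.750)
h(q) = q + q**2/6 (h(q) = q + (q/12)*(2*q) = q + q**2/6)
-30*(h(-1) + A) = -30*((1/6)*(-1)*(6 - 1) - 47/4) = -30*((1/6)*(-1)*5 - 47/4) = -30*(-5/6 - 47/4) = -30*(-151/12) = 755/2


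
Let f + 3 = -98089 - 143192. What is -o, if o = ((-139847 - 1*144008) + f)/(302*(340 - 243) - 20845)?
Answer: 525139/8449 ≈ 62.154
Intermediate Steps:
f = -241284 (f = -3 + (-98089 - 143192) = -3 - 241281 = -241284)
o = -525139/8449 (o = ((-139847 - 1*144008) - 241284)/(302*(340 - 243) - 20845) = ((-139847 - 144008) - 241284)/(302*97 - 20845) = (-283855 - 241284)/(29294 - 20845) = -525139/8449 ≈ -62.154)
-o = -1*(-525139/8449) = 525139/8449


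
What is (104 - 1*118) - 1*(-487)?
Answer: 473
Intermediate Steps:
(104 - 1*118) - 1*(-487) = (104 - 118) + 487 = -14 + 487 = 473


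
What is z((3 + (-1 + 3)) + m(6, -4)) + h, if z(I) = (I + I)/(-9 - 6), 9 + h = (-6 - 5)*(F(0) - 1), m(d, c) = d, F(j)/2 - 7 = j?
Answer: -2302/15 ≈ -153.47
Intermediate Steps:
F(j) = 14 + 2*j
h = -152 (h = -9 + (-6 - 5)*((14 + 2*0) - 1) = -9 - 11*((14 + 0) - 1) = -9 - 11*(14 - 1) = -9 - 11*13 = -9 - 143 = -152)
z(I) = -2*I/15 (z(I) = (2*I)/(-15) = (2*I)*(-1/15) = -2*I/15)
z((3 + (-1 + 3)) + m(6, -4)) + h = -2*((3 + (-1 + 3)) + 6)/15 - 152 = -2*((3 + 2) + 6)/15 - 152 = -2*(5 + 6)/15 - 152 = -2/15*11 - 152 = -22/15 - 152 = -2302/15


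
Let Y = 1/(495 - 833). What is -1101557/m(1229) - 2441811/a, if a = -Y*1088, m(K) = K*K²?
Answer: -766045206695508359/1009844602016 ≈ -7.5858e+5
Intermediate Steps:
m(K) = K³
Y = -1/338 (Y = 1/(-338) = -1/338 ≈ -0.0029586)
a = 544/169 (a = -(-1)*1088/338 = -1*(-544/169) = 544/169 ≈ 3.2189)
-1101557/m(1229) - 2441811/a = -1101557/(1229³) - 2441811/544/169 = -1101557/1856331989 - 2441811*169/544 = -1101557*1/1856331989 - 412666059/544 = -1101557/1856331989 - 412666059/544 = -766045206695508359/1009844602016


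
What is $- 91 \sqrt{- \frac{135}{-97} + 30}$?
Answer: $- \frac{91 \sqrt{295365}}{97} \approx -509.86$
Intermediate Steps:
$- 91 \sqrt{- \frac{135}{-97} + 30} = - 91 \sqrt{\left(-135\right) \left(- \frac{1}{97}\right) + 30} = - 91 \sqrt{\frac{135}{97} + 30} = - 91 \sqrt{\frac{3045}{97}} = - 91 \frac{\sqrt{295365}}{97} = - \frac{91 \sqrt{295365}}{97}$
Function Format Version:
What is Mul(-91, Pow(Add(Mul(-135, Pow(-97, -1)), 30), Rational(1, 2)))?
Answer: Mul(Rational(-91, 97), Pow(295365, Rational(1, 2))) ≈ -509.86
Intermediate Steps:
Mul(-91, Pow(Add(Mul(-135, Pow(-97, -1)), 30), Rational(1, 2))) = Mul(-91, Pow(Add(Mul(-135, Rational(-1, 97)), 30), Rational(1, 2))) = Mul(-91, Pow(Add(Rational(135, 97), 30), Rational(1, 2))) = Mul(-91, Pow(Rational(3045, 97), Rational(1, 2))) = Mul(-91, Mul(Rational(1, 97), Pow(295365, Rational(1, 2)))) = Mul(Rational(-91, 97), Pow(295365, Rational(1, 2)))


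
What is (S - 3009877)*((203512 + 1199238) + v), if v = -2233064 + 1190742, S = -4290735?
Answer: -2631344981936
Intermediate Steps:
v = -1042322
(S - 3009877)*((203512 + 1199238) + v) = (-4290735 - 3009877)*((203512 + 1199238) - 1042322) = -7300612*(1402750 - 1042322) = -7300612*360428 = -2631344981936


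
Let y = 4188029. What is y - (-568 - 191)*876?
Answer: 4852913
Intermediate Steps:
y - (-568 - 191)*876 = 4188029 - (-568 - 191)*876 = 4188029 - (-759)*876 = 4188029 - 1*(-664884) = 4188029 + 664884 = 4852913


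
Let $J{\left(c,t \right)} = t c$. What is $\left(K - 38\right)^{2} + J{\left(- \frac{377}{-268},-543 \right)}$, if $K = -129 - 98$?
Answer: $\frac{18615589}{268} \approx 69461.0$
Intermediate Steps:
$K = -227$ ($K = -129 - 98 = -227$)
$J{\left(c,t \right)} = c t$
$\left(K - 38\right)^{2} + J{\left(- \frac{377}{-268},-543 \right)} = \left(-227 - 38\right)^{2} + - \frac{377}{-268} \left(-543\right) = \left(-265\right)^{2} + \left(-377\right) \left(- \frac{1}{268}\right) \left(-543\right) = 70225 + \frac{377}{268} \left(-543\right) = 70225 - \frac{204711}{268} = \frac{18615589}{268}$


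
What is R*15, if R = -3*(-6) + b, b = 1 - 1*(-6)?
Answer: 375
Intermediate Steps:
b = 7 (b = 1 + 6 = 7)
R = 25 (R = -3*(-6) + 7 = 18 + 7 = 25)
R*15 = 25*15 = 375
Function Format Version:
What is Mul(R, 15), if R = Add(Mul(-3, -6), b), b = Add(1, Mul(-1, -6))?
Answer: 375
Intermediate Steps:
b = 7 (b = Add(1, 6) = 7)
R = 25 (R = Add(Mul(-3, -6), 7) = Add(18, 7) = 25)
Mul(R, 15) = Mul(25, 15) = 375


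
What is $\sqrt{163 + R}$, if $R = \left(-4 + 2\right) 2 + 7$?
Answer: $\sqrt{166} \approx 12.884$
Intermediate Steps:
$R = 3$ ($R = \left(-2\right) 2 + 7 = -4 + 7 = 3$)
$\sqrt{163 + R} = \sqrt{163 + 3} = \sqrt{166}$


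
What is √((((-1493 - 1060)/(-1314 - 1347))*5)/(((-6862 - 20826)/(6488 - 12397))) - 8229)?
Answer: I*√1240690479876741806/12279628 ≈ 90.708*I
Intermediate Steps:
√((((-1493 - 1060)/(-1314 - 1347))*5)/(((-6862 - 20826)/(6488 - 12397))) - 8229) = √((-2553/(-2661)*5)/((-27688/(-5909))) - 8229) = √((-2553*(-1/2661)*5)/((-27688*(-1/5909))) - 8229) = √(((851/887)*5)/(27688/5909) - 8229) = √((4255/887)*(5909/27688) - 8229) = √(25142795/24559256 - 8229) = √(-202072974829/24559256) = I*√1240690479876741806/12279628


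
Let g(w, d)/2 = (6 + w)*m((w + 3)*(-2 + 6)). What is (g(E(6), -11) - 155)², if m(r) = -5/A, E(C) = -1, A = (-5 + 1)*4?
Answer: 1476225/64 ≈ 23066.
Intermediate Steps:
A = -16 (A = -4*4 = -16)
m(r) = 5/16 (m(r) = -5/(-16) = -5*(-1/16) = 5/16)
g(w, d) = 15/4 + 5*w/8 (g(w, d) = 2*((6 + w)*(5/16)) = 2*(15/8 + 5*w/16) = 15/4 + 5*w/8)
(g(E(6), -11) - 155)² = ((15/4 + (5/8)*(-1)) - 155)² = ((15/4 - 5/8) - 155)² = (25/8 - 155)² = (-1215/8)² = 1476225/64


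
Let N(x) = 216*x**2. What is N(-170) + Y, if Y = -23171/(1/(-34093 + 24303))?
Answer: 233086490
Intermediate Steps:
Y = 226844090 (Y = -23171/(1/(-9790)) = -23171/(-1/9790) = -23171*(-9790) = 226844090)
N(-170) + Y = 216*(-170)**2 + 226844090 = 216*28900 + 226844090 = 6242400 + 226844090 = 233086490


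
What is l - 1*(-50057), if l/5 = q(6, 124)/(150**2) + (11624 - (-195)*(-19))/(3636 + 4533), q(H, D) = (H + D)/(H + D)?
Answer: 613432844723/12253500 ≈ 50062.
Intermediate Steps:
q(H, D) = 1 (q(H, D) = (D + H)/(D + H) = 1)
l = 59395223/12253500 (l = 5*(1/150**2 + (11624 - (-195)*(-19))/(3636 + 4533)) = 5*(1/22500 + (11624 - 1*3705)/8169) = 5*(1*(1/22500) + (11624 - 3705)*(1/8169)) = 5*(1/22500 + 7919*(1/8169)) = 5*(1/22500 + 7919/8169) = 5*(59395223/61267500) = 59395223/12253500 ≈ 4.8472)
l - 1*(-50057) = 59395223/12253500 - 1*(-50057) = 59395223/12253500 + 50057 = 613432844723/12253500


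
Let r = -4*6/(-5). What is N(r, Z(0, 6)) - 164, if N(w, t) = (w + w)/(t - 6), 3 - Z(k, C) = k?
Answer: -836/5 ≈ -167.20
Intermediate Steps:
Z(k, C) = 3 - k
r = 24/5 (r = -24*(-1/5) = 24/5 ≈ 4.8000)
N(w, t) = 2*w/(-6 + t) (N(w, t) = (2*w)/(-6 + t) = 2*w/(-6 + t))
N(r, Z(0, 6)) - 164 = 2*(24/5)/(-6 + (3 - 1*0)) - 164 = 2*(24/5)/(-6 + (3 + 0)) - 164 = 2*(24/5)/(-6 + 3) - 164 = 2*(24/5)/(-3) - 164 = 2*(24/5)*(-1/3) - 164 = -16/5 - 164 = -836/5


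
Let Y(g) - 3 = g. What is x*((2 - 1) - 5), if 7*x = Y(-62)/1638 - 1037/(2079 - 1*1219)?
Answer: 874673/1232595 ≈ 0.70962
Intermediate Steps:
Y(g) = 3 + g
x = -874673/4930380 (x = ((3 - 62)/1638 - 1037/(2079 - 1*1219))/7 = (-59*1/1638 - 1037/(2079 - 1219))/7 = (-59/1638 - 1037/860)/7 = (1/7)*(-874673/704340) = -874673/4930380 ≈ -0.17740)
x*((2 - 1) - 5) = -874673*((2 - 1) - 5)/4930380 = -874673*(1 - 5)/4930380 = -874673/4930380*(-4) = 874673/1232595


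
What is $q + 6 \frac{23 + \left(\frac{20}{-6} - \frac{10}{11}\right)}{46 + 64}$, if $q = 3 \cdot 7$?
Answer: $\frac{13324}{605} \approx 22.023$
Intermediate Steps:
$q = 21$
$q + 6 \frac{23 + \left(\frac{20}{-6} - \frac{10}{11}\right)}{46 + 64} = 21 + 6 \frac{23 + \left(\frac{20}{-6} - \frac{10}{11}\right)}{46 + 64} = 21 + 6 \frac{23 + \left(20 \left(- \frac{1}{6}\right) - \frac{10}{11}\right)}{110} = 21 + 6 \left(23 - \frac{140}{33}\right) \frac{1}{110} = 21 + 6 \cdot \frac{619}{33} \cdot \frac{1}{110} = 21 + 6 \cdot \frac{619}{3630} = 21 + \frac{619}{605} = \frac{13324}{605}$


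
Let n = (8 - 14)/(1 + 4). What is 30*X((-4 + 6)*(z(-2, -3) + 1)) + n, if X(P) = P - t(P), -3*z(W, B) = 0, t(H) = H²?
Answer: -306/5 ≈ -61.200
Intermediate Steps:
z(W, B) = 0 (z(W, B) = -⅓*0 = 0)
n = -6/5 ≈ -1.2000
X(P) = P - P²
30*X((-4 + 6)*(z(-2, -3) + 1)) + n = 30*(((-4 + 6)*(0 + 1))*(1 - (-4 + 6)*(0 + 1))) - 6/5 = 30*((2*1)*(1 - 2)) - 6/5 = 30*(2*(1 - 1*2)) - 6/5 = 30*(2*(1 - 2)) - 6/5 = 30*(2*(-1)) - 6/5 = 30*(-2) - 6/5 = -60 - 6/5 = -306/5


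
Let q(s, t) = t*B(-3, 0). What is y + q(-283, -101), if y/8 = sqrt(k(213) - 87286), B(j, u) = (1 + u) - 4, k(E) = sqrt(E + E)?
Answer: 303 + 8*sqrt(-87286 + sqrt(426)) ≈ 303.0 + 2363.3*I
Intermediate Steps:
k(E) = sqrt(2)*sqrt(E) (k(E) = sqrt(2*E) = sqrt(2)*sqrt(E))
B(j, u) = -3 + u
q(s, t) = -3*t (q(s, t) = t*(-3 + 0) = t*(-3) = -3*t)
y = 8*sqrt(-87286 + sqrt(426)) (y = 8*sqrt(sqrt(2)*sqrt(213) - 87286) = 8*sqrt(sqrt(426) - 87286) = 8*sqrt(-87286 + sqrt(426)) ≈ 2363.3*I)
y + q(-283, -101) = 8*sqrt(-87286 + sqrt(426)) - 3*(-101) = 8*sqrt(-87286 + sqrt(426)) + 303 = 303 + 8*sqrt(-87286 + sqrt(426))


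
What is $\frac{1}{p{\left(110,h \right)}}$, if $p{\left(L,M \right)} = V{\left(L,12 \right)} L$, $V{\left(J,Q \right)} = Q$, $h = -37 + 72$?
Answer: $\frac{1}{1320} \approx 0.00075758$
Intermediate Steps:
$h = 35$
$p{\left(L,M \right)} = 12 L$
$\frac{1}{p{\left(110,h \right)}} = \frac{1}{12 \cdot 110} = \frac{1}{1320}$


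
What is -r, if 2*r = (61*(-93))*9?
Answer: 51057/2 ≈ 25529.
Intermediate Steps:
r = -51057/2 (r = ((61*(-93))*9)/2 = (-5673*9)/2 = (½)*(-51057) = -51057/2 ≈ -25529.)
-r = -1*(-51057/2) = 51057/2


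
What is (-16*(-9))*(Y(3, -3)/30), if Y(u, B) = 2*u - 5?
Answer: 24/5 ≈ 4.8000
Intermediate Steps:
Y(u, B) = -5 + 2*u
(-16*(-9))*(Y(3, -3)/30) = (-16*(-9))*((-5 + 2*3)/30) = 144*((-5 + 6)*(1/30)) = 144*(1*(1/30)) = 144*(1/30) = 24/5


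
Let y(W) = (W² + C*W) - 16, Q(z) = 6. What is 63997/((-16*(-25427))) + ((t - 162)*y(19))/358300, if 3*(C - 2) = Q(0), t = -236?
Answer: -11309457789/36441976400 ≈ -0.31034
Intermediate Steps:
C = 4 (C = 2 + (⅓)*6 = 2 + 2 = 4)
y(W) = -16 + W² + 4*W (y(W) = (W² + 4*W) - 16 = -16 + W² + 4*W)
63997/((-16*(-25427))) + ((t - 162)*y(19))/358300 = 63997/((-16*(-25427))) + ((-236 - 162)*(-16 + 19² + 4*19))/358300 = 63997/406832 - 398*(-16 + 361 + 76)*(1/358300) = 63997*(1/406832) - 398*421*(1/358300) = 63997/406832 - 167558*1/358300 = 63997/406832 - 83779/179150 = -11309457789/36441976400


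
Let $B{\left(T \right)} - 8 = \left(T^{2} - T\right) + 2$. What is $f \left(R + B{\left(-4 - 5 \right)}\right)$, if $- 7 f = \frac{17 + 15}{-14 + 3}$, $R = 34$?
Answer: $\frac{4288}{77} \approx 55.688$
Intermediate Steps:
$B{\left(T \right)} = 10 + T^{2} - T$ ($B{\left(T \right)} = 8 + \left(\left(T^{2} - T\right) + 2\right) = 8 + \left(2 + T^{2} - T\right) = 10 + T^{2} - T$)
$f = \frac{32}{77}$ ($f = - \frac{\left(17 + 15\right) \frac{1}{-14 + 3}}{7} = - \frac{32 \frac{1}{-11}}{7} = - \frac{32 \left(- \frac{1}{11}\right)}{7} = \left(- \frac{1}{7}\right) \left(- \frac{32}{11}\right) = \frac{32}{77} \approx 0.41558$)
$f \left(R + B{\left(-4 - 5 \right)}\right) = \frac{32 \left(34 + \left(10 + \left(-4 - 5\right)^{2} - \left(-4 - 5\right)\right)\right)}{77} = \frac{32 \left(34 + \left(10 + \left(-9\right)^{2} - -9\right)\right)}{77} = \frac{32 \left(34 + \left(10 + 81 + 9\right)\right)}{77} = \frac{32 \left(34 + 100\right)}{77} = \frac{32}{77} \cdot 134 = \frac{4288}{77}$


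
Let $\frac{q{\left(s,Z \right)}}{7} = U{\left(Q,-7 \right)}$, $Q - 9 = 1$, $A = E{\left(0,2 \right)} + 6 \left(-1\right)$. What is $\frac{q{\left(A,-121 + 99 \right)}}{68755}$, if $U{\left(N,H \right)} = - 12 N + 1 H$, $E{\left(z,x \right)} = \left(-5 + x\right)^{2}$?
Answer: $- \frac{889}{68755} \approx -0.01293$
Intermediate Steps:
$A = 3$ ($A = \left(-5 + 2\right)^{2} + 6 \left(-1\right) = \left(-3\right)^{2} - 6 = 9 - 6 = 3$)
$Q = 10$ ($Q = 9 + 1 = 10$)
$U{\left(N,H \right)} = H - 12 N$ ($U{\left(N,H \right)} = - 12 N + H = H - 12 N$)
$q{\left(s,Z \right)} = -889$ ($q{\left(s,Z \right)} = 7 \left(-7 - 120\right) = 7 \left(-127\right) = -889$)
$\frac{q{\left(A,-121 + 99 \right)}}{68755} = - \frac{889}{68755}$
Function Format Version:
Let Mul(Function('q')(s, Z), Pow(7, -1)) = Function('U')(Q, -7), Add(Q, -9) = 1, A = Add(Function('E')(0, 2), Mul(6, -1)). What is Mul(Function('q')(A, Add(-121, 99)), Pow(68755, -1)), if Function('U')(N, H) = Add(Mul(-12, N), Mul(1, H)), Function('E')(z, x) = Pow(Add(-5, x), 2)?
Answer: Rational(-889, 68755) ≈ -0.012930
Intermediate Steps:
A = 3 (A = Add(Pow(Add(-5, 2), 2), Mul(6, -1)) = Add(Pow(-3, 2), -6) = Add(9, -6) = 3)
Q = 10 (Q = Add(9, 1) = 10)
Function('U')(N, H) = Add(H, Mul(-12, N)) (Function('U')(N, H) = Add(Mul(-12, N), H) = Add(H, Mul(-12, N)))
Function('q')(s, Z) = -889 (Function('q')(s, Z) = Mul(7, Add(-7, Mul(-12, 10))) = Mul(7, Add(-7, -120)) = Mul(7, -127) = -889)
Mul(Function('q')(A, Add(-121, 99)), Pow(68755, -1)) = Mul(-889, Pow(68755, -1)) = Mul(-889, Rational(1, 68755)) = Rational(-889, 68755)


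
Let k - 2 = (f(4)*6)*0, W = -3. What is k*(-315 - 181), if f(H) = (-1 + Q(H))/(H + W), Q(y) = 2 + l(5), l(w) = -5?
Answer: -992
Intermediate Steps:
Q(y) = -3 (Q(y) = 2 - 5 = -3)
f(H) = -4/(-3 + H) (f(H) = (-1 - 3)/(H - 3) = -4/(-3 + H))
k = 2 (k = 2 + (-4/(-3 + 4)*6)*0 = 2 + (-4/1*6)*0 = 2 + (-4*1*6)*0 = 2 - 4*6*0 = 2 - 24*0 = 2 + 0 = 2)
k*(-315 - 181) = 2*(-315 - 181) = 2*(-496) = -992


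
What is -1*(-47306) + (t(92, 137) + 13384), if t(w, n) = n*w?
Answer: 73294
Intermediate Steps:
-1*(-47306) + (t(92, 137) + 13384) = -1*(-47306) + (137*92 + 13384) = 47306 + (12604 + 13384) = 47306 + 25988 = 73294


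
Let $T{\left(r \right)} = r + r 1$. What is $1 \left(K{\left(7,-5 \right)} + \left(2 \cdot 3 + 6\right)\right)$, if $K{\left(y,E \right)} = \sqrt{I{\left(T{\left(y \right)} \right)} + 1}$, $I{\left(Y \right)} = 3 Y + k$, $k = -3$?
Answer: $12 + 2 \sqrt{10} \approx 18.325$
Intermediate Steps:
$T{\left(r \right)} = 2 r$ ($T{\left(r \right)} = r + r = 2 r$)
$I{\left(Y \right)} = -3 + 3 Y$ ($I{\left(Y \right)} = 3 Y - 3 = -3 + 3 Y$)
$K{\left(y,E \right)} = \sqrt{-2 + 6 y}$ ($K{\left(y,E \right)} = \sqrt{\left(-3 + 3 \cdot 2 y\right) + 1} = \sqrt{\left(-3 + 6 y\right) + 1} = \sqrt{-2 + 6 y}$)
$1 \left(K{\left(7,-5 \right)} + \left(2 \cdot 3 + 6\right)\right) = 1 \left(\sqrt{-2 + 6 \cdot 7} + \left(2 \cdot 3 + 6\right)\right) = 1 \left(\sqrt{-2 + 42} + \left(6 + 6\right)\right) = 1 \left(\sqrt{40} + 12\right) = 1 \left(2 \sqrt{10} + 12\right) = 1 \left(12 + 2 \sqrt{10}\right) = 12 + 2 \sqrt{10}$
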